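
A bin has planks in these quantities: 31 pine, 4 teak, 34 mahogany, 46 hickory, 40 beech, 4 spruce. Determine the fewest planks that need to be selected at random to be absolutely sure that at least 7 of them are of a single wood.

Pigeonhole: the 6 woods are the holes; the planks drawn are the pigeons.
To avoid 7 of any one wood, the worst case takes at most 6 of each wood, or every plank of a wood that has fewer than 6.
That gives 6 + 4 + 6 + 6 + 6 + 4 = 32 planks with no wood reaching 7.
The next plank forces some wood to 7, so 32 + 1 = 33.

33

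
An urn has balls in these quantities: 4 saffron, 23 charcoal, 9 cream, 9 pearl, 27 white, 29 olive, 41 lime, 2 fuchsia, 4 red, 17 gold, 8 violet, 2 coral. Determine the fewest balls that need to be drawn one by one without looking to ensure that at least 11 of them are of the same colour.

89

An adversary could hand out at most 10 balls per colour (7 colours run out sooner): 4 + 10 + 9 + 9 + 10 + 10 + 10 + 2 + 4 + 10 + 8 + 2 = 88 balls and still no colour has 11.
Pigeonhole: one more ball lands in a colour already at 10, so 89 draws are enough and 88 are not.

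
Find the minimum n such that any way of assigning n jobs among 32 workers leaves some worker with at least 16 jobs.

481

With 480 jobs one could put exactly 15 in each of the 32 workers, and no worker would reach 16.
By pigeonhole, one more job must land in a worker that already has 15, giving it 16.
So 32 × 15 + 1 = 481 jobs are required.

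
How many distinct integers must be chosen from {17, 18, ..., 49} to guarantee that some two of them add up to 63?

19

Two chosen integers sum to 63 exactly when both halves of some pair {x, 63−x} with 17 ≤ x ≤ 63−x ≤ 46 are chosen — 15 such pairs.
The remaining 3 elements (those with no distinct partner in range) can never complete a 63-sum, so the worst case takes all of them and one from each pair: 3 + 15 = 18.
Pigeonhole: the 19th integer has to be the second member of some pair, so 18 + 1 = 19.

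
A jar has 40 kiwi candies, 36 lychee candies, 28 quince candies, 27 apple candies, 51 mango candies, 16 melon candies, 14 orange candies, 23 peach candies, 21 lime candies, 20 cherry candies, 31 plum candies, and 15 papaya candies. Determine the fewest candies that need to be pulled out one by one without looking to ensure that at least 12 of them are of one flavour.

Put each drawn candy into a box by flavour. The largest draw with every box below 12 takes min(count, 11) from each flavour.
Σ min(cᵢ, 11) = 11 + 11 + 11 + 11 + 11 + 11 + 11 + 11 + 11 + 11 + 11 + 11 = 132.
Draw number 132 + 1 = 133 must push one box to 12.

133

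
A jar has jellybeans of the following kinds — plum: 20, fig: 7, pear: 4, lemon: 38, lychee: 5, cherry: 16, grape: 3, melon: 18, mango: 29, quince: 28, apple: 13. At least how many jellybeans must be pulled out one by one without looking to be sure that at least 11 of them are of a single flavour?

90

An adversary could hand out at most 10 jellybeans per flavour (4 flavours run out sooner): 10 + 7 + 4 + 10 + 5 + 10 + 3 + 10 + 10 + 10 + 10 = 89 jellybeans and still no flavour has 11.
By the pigeonhole principle, one more jellybean lands in a flavour already at 10, so 90 draws are enough and 89 are not.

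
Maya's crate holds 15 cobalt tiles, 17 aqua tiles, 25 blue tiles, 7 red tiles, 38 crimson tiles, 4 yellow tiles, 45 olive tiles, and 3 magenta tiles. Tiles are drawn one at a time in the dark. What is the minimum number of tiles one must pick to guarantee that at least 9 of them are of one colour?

55

By the pigeonhole principle, put each drawn tile into a box by colour. The largest draw with every box below 9 takes min(count, 8) from each colour; colours with fewer than 8 contribute all they have.
Σ min(cᵢ, 8) = 8 + 8 + 8 + 7 + 8 + 4 + 8 + 3 = 54.
Draw number 54 + 1 = 55 must push one box to 9.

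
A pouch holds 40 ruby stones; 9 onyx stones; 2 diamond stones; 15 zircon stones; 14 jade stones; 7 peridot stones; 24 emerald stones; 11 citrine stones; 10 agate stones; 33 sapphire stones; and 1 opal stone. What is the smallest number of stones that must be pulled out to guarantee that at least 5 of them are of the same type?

40

An adversary could hand out at most 4 stones per type (diamond, opal run out sooner): 4 + 4 + 2 + 4 + 4 + 4 + 4 + 4 + 4 + 4 + 1 = 39 stones and still no type has 5.
Pigeonhole: one more stone lands in a type already at 4, so 40 draws are enough and 39 are not.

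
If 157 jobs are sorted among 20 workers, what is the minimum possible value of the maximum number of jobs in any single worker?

8

By pigeonhole, the 20 workers are the holes and the 157 jobs are the pigeons.
If every worker held at most 7 jobs, the total would be at most 20 × 7 = 140, which is less than 157.
So some worker holds at least ⌈157/20⌉ = 8 jobs.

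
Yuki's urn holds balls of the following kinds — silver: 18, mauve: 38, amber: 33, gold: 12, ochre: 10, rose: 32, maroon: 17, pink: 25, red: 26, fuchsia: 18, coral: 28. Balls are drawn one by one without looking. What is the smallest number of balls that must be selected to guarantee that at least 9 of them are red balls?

In the worst case for collecting red balls, every non-red ball comes out first.
There are 18 + 38 + 33 + 12 + 10 + 32 + 17 + 25 + 18 + 28 = 231 non-red balls altogether.
After those, each further ball must be red, so 231 + 9 = 240 draws guarantee 9 red balls.

240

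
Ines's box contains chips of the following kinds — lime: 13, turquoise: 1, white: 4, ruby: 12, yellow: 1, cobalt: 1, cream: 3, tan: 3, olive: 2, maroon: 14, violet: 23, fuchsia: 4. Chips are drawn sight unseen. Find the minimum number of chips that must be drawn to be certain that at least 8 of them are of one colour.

An adversary could hand out at most 7 chips per colour (8 colours run out sooner): 7 + 1 + 4 + 7 + 1 + 1 + 3 + 3 + 2 + 7 + 7 + 4 = 47 chips and still no colour has 8.
By the pigeonhole principle, one more chip lands in a colour already at 7, so 48 draws are enough and 47 are not.

48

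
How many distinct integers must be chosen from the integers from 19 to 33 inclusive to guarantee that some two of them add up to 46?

Group the elements by complementary pair {x, 46−x}: {19,27}, {20,26}, {21,25}, …, giving 4 two-element pairs; the single value 23 (it cannot pair with itself since the integers are distinct); and 6 integers whose partner 46−x falls outside [19,33].
Treating each of those 11 groups as a pigeonhole, one can pick one integer per group — 11 integers — with no two summing to 46.
The 12th integer lands in an occupied pair, forcing a sum of 46.

12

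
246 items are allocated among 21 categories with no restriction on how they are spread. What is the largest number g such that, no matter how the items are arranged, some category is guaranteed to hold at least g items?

12

By pigeonhole, the 21 categories are the holes and the 246 items are the pigeons.
If every category held at most 11 items, the total would be at most 21 × 11 = 231, which is less than 246.
So some category holds at least ⌈246/21⌉ = 12 items.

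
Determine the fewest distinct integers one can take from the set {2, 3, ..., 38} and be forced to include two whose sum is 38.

Two chosen integers sum to 38 exactly when both halves of some pair {x, 38−x} with 2 ≤ x ≤ 38−x ≤ 36 are chosen — 17 such pairs.
The remaining 3 elements (those with no distinct partner in range) can never complete a 38-sum, so the worst case takes all of them and one from each pair: 3 + 17 = 20.
Pigeonhole: the 21st integer has to be the second member of some pair, so 20 + 1 = 21.

21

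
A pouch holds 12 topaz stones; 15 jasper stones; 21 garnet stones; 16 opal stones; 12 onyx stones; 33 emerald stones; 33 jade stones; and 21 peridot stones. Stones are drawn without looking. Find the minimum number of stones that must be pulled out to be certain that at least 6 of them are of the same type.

An adversary could hand out at most 5 stones per type: 5 + 5 + 5 + 5 + 5 + 5 + 5 + 5 = 40 stones and still no type has 6.
One more stone lands in a type already at 5, so 41 draws are enough and 40 are not.

41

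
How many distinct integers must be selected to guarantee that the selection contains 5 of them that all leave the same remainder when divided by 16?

The 16 residue classes mod 16 are the pigeonholes.
With 64 integers one could put 4 in each residue class and have no class reach 5.
The 65th integer pushes some class to 5, so 16·4 + 1 = 65.

65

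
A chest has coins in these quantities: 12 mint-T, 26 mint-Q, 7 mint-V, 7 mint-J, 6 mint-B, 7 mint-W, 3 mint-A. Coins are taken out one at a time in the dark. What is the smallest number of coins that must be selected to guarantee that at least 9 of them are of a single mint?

Put each drawn coin into a box by mint. The largest draw with every box below 9 takes min(count, 8) from each mint; mints with fewer than 8 contribute all they have.
Σ min(cᵢ, 8) = 8 + 8 + 7 + 7 + 6 + 7 + 3 = 46.
Draw number 46 + 1 = 47 must push one box to 9.

47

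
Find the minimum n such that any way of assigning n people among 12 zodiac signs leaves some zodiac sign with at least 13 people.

145

With 144 people one could put exactly 12 in each of the 12 zodiac signs, and no zodiac sign would reach 13.
By pigeonhole, one more person must land in a zodiac sign that already has 12, giving it 13.
So 12 × 12 + 1 = 145 people are required.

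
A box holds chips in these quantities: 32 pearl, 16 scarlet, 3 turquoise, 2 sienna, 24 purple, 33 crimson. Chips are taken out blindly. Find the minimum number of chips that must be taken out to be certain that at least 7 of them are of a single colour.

Put each drawn chip into a box by colour. The largest draw with every box below 7 takes min(count, 6) from each colour; colours with fewer than 6 contribute all they have.
Σ min(cᵢ, 6) = 6 + 6 + 3 + 2 + 6 + 6 = 29.
Draw number 29 + 1 = 30 must push one box to 7.

30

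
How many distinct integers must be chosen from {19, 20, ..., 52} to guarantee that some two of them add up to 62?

23

A set avoiding the sum 62 can contain at most one of each pair {x, 62−x}, plus the 10 elements whose complement lies outside the range or equal to its own complement.
The integers 31, …, 52 (22 of them) are such a set: any two sum to at least 31+32 = 63 > 62.
By the pigeonhole principle, any 23rd integer completes one of the 12 pairs, so 23 choices force a sum of 62.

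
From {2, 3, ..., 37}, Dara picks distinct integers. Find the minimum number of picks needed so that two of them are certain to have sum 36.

21

Two chosen integers sum to 36 exactly when both halves of some pair {x, 36−x} with 2 ≤ x ≤ 36−x ≤ 34 are chosen — 16 such pairs.
The remaining 4 elements (those with no distinct partner in range) can never complete a 36-sum, so the worst case takes all of them and one from each pair: 4 + 16 = 20.
Pigeonhole: the 21st integer has to be the second member of some pair, so 20 + 1 = 21.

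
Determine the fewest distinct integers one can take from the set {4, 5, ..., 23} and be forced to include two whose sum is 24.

Two chosen integers sum to 24 exactly when both halves of some pair {x, 24−x} with 4 ≤ x ≤ 24−x ≤ 20 are chosen — 8 such pairs.
The remaining 4 elements (those with no distinct partner in range) can never complete a 24-sum, so the worst case takes all of them and one from each pair: 4 + 8 = 12.
By the pigeonhole principle, the 13th integer has to be the second member of some pair, so 12 + 1 = 13.

13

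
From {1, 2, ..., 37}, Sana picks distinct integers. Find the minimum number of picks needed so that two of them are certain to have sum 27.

25

Group the elements by complementary pair {x, 27−x}: {1,26}, {2,25}, {3,24}, …, giving 13 two-element pairs and 11 integers whose partner 27−x falls outside [1,37].
Treating each of those 24 groups as a pigeonhole, one can pick one integer per group — 24 integers — with no two summing to 27.
The 25th integer lands in an occupied pair, forcing a sum of 27.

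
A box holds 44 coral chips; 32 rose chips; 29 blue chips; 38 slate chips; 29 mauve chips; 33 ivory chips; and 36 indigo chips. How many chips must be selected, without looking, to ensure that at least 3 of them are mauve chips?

215

In the worst case for collecting mauve chips, every non-mauve chip comes out first.
There are 44 + 32 + 29 + 38 + 33 + 36 = 212 non-mauve chips altogether.
After those, each further chip must be mauve, so 212 + 3 = 215 draws guarantee 3 mauve chips.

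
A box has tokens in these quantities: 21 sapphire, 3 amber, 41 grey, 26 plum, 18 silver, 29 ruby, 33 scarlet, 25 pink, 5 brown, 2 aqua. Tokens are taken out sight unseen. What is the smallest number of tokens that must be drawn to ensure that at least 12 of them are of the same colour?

Pigeonhole: the 10 colours are the holes; the tokens drawn are the pigeons.
To avoid 12 of any one colour, the worst case takes at most 11 of each colour, or every token of a colour that has fewer than 11.
That gives 11 + 3 + 11 + 11 + 11 + 11 + 11 + 11 + 5 + 2 = 87 tokens with no colour reaching 12.
The next token forces some colour to 12, so 87 + 1 = 88.

88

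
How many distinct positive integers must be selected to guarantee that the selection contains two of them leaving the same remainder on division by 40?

The 40 residue classes mod 40 are the pigeonholes.
With 40 integers one could put 1 in each residue class and have no class reach 2.
The 41st integer pushes some class to 2, so 40·1 + 1 = 41.

41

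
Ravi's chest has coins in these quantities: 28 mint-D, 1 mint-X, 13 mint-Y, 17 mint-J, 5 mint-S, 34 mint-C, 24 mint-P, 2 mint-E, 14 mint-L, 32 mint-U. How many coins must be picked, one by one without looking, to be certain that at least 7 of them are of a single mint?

51

By pigeonhole, put each drawn coin into a box by mint. The largest draw with every box below 7 takes min(count, 6) from each mint; mints with fewer than 6 contribute all they have.
Σ min(cᵢ, 6) = 6 + 1 + 6 + 6 + 5 + 6 + 6 + 2 + 6 + 6 = 50.
Draw number 50 + 1 = 51 must push one box to 7.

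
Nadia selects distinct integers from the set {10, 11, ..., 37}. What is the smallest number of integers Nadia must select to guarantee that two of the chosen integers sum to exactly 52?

Group the elements by complementary pair {x, 52−x}: {15,37}, {16,36}, {17,35}, …, giving 11 two-element pairs, the single value 26 (it cannot pair with itself since the integers are distinct), and 5 integers whose partner 52−x falls outside [10,37].
Treating each of those 17 groups as a pigeonhole, one can pick one integer per group — 17 integers — with no two summing to 52.
The 18th integer lands in an occupied pair, forcing a sum of 52.

18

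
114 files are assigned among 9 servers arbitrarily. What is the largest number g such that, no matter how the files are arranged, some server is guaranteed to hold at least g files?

13

By pigeonhole, the 9 servers are the holes and the 114 files are the pigeons.
If every server held at most 12 files, the total would be at most 9 × 12 = 108, which is less than 114.
So some server holds at least ⌈114/9⌉ = 13 files.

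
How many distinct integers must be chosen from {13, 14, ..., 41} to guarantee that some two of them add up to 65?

21

Two chosen integers sum to 65 exactly when both halves of some pair {x, 65−x} with 24 ≤ x ≤ 65−x ≤ 41 are chosen — 9 such pairs.
The remaining 11 elements (those with no distinct partner in range) can never complete a 65-sum, so the worst case takes all of them and one from each pair: 11 + 9 = 20.
Pigeonhole: the 21st integer has to be the second member of some pair, so 20 + 1 = 21.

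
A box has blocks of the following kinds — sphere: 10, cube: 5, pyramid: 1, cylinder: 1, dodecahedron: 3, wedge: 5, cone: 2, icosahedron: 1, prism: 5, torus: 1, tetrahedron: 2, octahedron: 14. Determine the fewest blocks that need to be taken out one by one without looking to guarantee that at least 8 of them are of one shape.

An adversary could hand out at most 7 blocks per shape (10 shapes run out sooner): 7 + 5 + 1 + 1 + 3 + 5 + 2 + 1 + 5 + 1 + 2 + 7 = 40 blocks and still no shape has 8.
By pigeonhole, one more block lands in a shape already at 7, so 41 draws are enough and 40 are not.

41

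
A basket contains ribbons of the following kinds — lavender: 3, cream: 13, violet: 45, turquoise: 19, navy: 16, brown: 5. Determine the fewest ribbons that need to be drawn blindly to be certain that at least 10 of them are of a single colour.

45

Put each drawn ribbon into a box by colour. The largest draw with every box below 10 takes min(count, 9) from each colour; colours with fewer than 9 contribute all they have.
Σ min(cᵢ, 9) = 3 + 9 + 9 + 9 + 9 + 5 = 44.
Draw number 44 + 1 = 45 must push one box to 10.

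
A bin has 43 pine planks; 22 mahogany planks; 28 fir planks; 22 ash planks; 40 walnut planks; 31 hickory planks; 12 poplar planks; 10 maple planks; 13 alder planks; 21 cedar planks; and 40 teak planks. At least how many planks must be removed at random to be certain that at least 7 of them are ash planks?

267

In the worst case for collecting ash planks, every non-ash plank comes out first.
There are 43 + 22 + 28 + 40 + 31 + 12 + 10 + 13 + 21 + 40 = 260 non-ash planks altogether.
After those, each further plank must be ash, so 260 + 7 = 267 draws guarantee 7 ash planks.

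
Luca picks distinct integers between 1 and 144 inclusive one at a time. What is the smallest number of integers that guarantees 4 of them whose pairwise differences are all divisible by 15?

Integers whose pairwise differences are multiples of 15 are exactly those sharing a remainder mod 15. The 15 residue classes mod 15 are the pigeonholes.
With 45 integers one could put 3 in each residue class and have no class reach 4.
The 46th integer pushes some class to 4, so 15·3 + 1 = 46.

46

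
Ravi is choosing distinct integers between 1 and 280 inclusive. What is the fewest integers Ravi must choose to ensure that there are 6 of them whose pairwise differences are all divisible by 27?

136

Integers whose pairwise differences are multiples of 27 are exactly those sharing a remainder mod 27. The 27 residue classes mod 27 are the pigeonholes.
With 135 integers one could put 5 in each residue class and have no class reach 6.
The 136th integer pushes some class to 6, so 27·5 + 1 = 136.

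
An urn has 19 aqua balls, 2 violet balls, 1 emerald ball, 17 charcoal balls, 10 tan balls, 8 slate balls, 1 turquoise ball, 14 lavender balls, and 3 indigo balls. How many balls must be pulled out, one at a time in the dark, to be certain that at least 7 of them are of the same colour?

An adversary could hand out at most 6 balls per colour (4 colours run out sooner): 6 + 2 + 1 + 6 + 6 + 6 + 1 + 6 + 3 = 37 balls and still no colour has 7.
By the pigeonhole principle, one more ball lands in a colour already at 6, so 38 draws are enough and 37 are not.

38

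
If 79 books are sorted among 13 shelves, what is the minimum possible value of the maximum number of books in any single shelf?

7

By the pigeonhole principle, the 13 shelves are the holes and the 79 books are the pigeons.
If every shelf held at most 6 books, the total would be at most 13 × 6 = 78, which is less than 79.
So some shelf holds at least ⌈79/13⌉ = 7 books.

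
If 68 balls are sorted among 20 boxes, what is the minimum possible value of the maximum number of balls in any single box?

4

The 20 boxes are the holes and the 68 balls are the pigeons.
If every box held at most 3 balls, the total would be at most 20 × 3 = 60, which is less than 68.
So some box holds at least ⌈68/20⌉ = 4 balls.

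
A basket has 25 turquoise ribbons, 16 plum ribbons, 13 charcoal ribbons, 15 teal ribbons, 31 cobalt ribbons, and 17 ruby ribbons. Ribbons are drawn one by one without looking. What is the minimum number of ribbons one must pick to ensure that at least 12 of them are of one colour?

67

By the pigeonhole principle, put each drawn ribbon into a box by colour. The largest draw with every box below 12 takes min(count, 11) from each colour.
Σ min(cᵢ, 11) = 11 + 11 + 11 + 11 + 11 + 11 = 66.
Draw number 66 + 1 = 67 must push one box to 12.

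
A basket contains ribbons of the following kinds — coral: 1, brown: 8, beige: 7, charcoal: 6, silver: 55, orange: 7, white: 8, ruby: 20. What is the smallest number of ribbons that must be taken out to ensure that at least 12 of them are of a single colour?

By pigeonhole, put each drawn ribbon into a box by colour. The largest draw with every box below 12 takes min(count, 11) from each colour; colours with fewer than 11 contribute all they have.
Σ min(cᵢ, 11) = 1 + 8 + 7 + 6 + 11 + 7 + 8 + 11 = 59.
Draw number 59 + 1 = 60 must push one box to 12.

60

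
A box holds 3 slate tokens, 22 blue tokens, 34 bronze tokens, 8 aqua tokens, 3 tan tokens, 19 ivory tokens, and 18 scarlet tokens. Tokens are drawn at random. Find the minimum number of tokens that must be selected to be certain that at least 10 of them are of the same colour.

An adversary could hand out at most 9 tokens per colour (slate, aqua, tan run out sooner): 3 + 9 + 9 + 8 + 3 + 9 + 9 = 50 tokens and still no colour has 10.
One more token lands in a colour already at 9, so 51 draws are enough and 50 are not.

51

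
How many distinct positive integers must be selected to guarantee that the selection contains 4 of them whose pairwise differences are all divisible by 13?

Integers whose pairwise differences are multiples of 13 are exactly those sharing a remainder mod 13. By the pigeonhole principle, the 13 residue classes mod 13 are the pigeonholes.
With 39 integers one could put 3 in each residue class and have no class reach 4.
The 40th integer pushes some class to 4, so 13·3 + 1 = 40.

40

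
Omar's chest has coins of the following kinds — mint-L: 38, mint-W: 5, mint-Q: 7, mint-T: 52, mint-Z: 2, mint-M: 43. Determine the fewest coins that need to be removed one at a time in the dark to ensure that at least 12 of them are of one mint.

The 6 mints are the holes; the coins drawn are the pigeons.
To avoid 12 of any one mint, the worst case takes at most 11 of each mint, or every coin of a mint that has fewer than 11.
That gives 11 + 5 + 7 + 11 + 2 + 11 = 47 coins with no mint reaching 12.
The next coin forces some mint to 12, so 47 + 1 = 48.

48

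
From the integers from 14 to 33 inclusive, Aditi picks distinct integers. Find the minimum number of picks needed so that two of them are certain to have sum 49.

Group the elements by complementary pair {x, 49−x}: {16,33}, {17,32}, {18,31}, …, giving 9 two-element pairs and 2 integers whose partner 49−x falls outside [14,33].
Treating each of those 11 groups as a pigeonhole, one can pick one integer per group — 11 integers — with no two summing to 49.
The 12th integer lands in an occupied pair, forcing a sum of 49.

12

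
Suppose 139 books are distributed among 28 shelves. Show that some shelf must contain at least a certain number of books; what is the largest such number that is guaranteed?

5

By pigeonhole, the 28 shelves are the holes and the 139 books are the pigeons.
If every shelf held at most 4 books, the total would be at most 28 × 4 = 112, which is less than 139.
So some shelf holds at least ⌈139/28⌉ = 5 books.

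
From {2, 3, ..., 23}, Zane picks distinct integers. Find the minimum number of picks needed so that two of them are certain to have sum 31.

Two chosen integers sum to 31 exactly when both halves of some pair {x, 31−x} with 8 ≤ x ≤ 31−x ≤ 23 are chosen — 8 such pairs.
The remaining 6 elements (those with no distinct partner in range) can never complete a 31-sum, so the worst case takes all of them and one from each pair: 6 + 8 = 14.
The 15th integer has to be the second member of some pair, so 14 + 1 = 15.

15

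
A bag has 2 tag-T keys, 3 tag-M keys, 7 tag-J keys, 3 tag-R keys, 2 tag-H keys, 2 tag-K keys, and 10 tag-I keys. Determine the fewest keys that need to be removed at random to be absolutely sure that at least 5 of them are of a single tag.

An adversary could hand out at most 4 keys per tag (5 tags run out sooner): 2 + 3 + 4 + 3 + 2 + 2 + 4 = 20 keys and still no tag has 5.
One more key lands in a tag already at 4, so 21 draws are enough and 20 are not.

21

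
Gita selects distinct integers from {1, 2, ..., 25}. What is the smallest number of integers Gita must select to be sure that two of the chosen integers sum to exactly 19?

A set avoiding the sum 19 can contain at most one of each pair {x, 19−x}, plus the 7 elements whose complement lies outside the range.
The integers 10, …, 25 (16 of them) are such a set: any two sum to at least 10+11 = 21 > 19.
Pigeonhole: any 17th integer completes one of the 9 pairs, so 17 choices force a sum of 19.

17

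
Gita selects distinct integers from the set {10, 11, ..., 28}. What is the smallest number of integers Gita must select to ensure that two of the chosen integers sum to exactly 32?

14

Group the elements by complementary pair {x, 32−x}: {10,22}, {11,21}, {12,20}, …, giving 6 two-element pairs; the single value 16 (it cannot pair with itself since the integers are distinct); and 6 integers whose partner 32−x falls outside [10,28].
Treating each of those 13 groups as a pigeonhole, one can pick one integer per group — 13 integers — with no two summing to 32.
The 14th integer lands in an occupied pair, forcing a sum of 32.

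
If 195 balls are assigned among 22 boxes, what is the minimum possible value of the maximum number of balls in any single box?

9

Pigeonhole: the 22 boxes are the holes and the 195 balls are the pigeons.
If every box held at most 8 balls, the total would be at most 22 × 8 = 176, which is less than 195.
So some box holds at least ⌈195/22⌉ = 9 balls.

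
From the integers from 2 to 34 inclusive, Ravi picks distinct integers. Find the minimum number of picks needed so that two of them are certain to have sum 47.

23

Two chosen integers sum to 47 exactly when both halves of some pair {x, 47−x} with 13 ≤ x ≤ 47−x ≤ 34 are chosen — 11 such pairs.
The remaining 11 elements (those with no distinct partner in range) can never complete a 47-sum, so the worst case takes all of them and one from each pair: 11 + 11 = 22.
By the pigeonhole principle, the 23rd integer has to be the second member of some pair, so 22 + 1 = 23.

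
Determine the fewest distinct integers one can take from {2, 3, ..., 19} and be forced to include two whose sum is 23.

Group the elements by complementary pair {x, 23−x}: {4,19}, {5,18}, {6,17}, …, giving 8 two-element pairs and 2 integers whose partner 23−x falls outside [2,19].
By the pigeonhole principle, treating each of those 10 groups as a pigeonhole, one can pick one integer per group — 10 integers — with no two summing to 23.
The 11th integer lands in an occupied pair, forcing a sum of 23.

11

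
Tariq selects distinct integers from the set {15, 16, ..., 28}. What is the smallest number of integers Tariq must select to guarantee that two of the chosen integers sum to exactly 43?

Two chosen integers sum to 43 exactly when both halves of some pair {x, 43−x} with 15 ≤ x ≤ 43−x ≤ 28 are chosen — 7 such pairs.
Every element belongs to one of those pairs, so the worst case picks one from each: 7 integers.
The 8th integer has to be the second member of some pair, so 7 + 1 = 8.

8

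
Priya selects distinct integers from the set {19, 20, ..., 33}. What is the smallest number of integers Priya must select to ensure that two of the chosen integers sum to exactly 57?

11

Two chosen integers sum to 57 exactly when both halves of some pair {x, 57−x} with 24 ≤ x ≤ 57−x ≤ 33 are chosen — 5 such pairs.
The remaining 5 elements (those with no distinct partner in range) can never complete a 57-sum, so the worst case takes all of them and one from each pair: 5 + 5 = 10.
The 11th integer has to be the second member of some pair, so 10 + 1 = 11.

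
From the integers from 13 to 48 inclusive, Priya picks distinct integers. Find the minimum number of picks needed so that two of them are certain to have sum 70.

24

Two chosen integers sum to 70 exactly when both halves of some pair {x, 70−x} with 22 ≤ x ≤ 70−x ≤ 48 are chosen — 13 such pairs.
The remaining 10 elements (those with no distinct partner in range) can never complete a 70-sum, so the worst case takes all of them and one from each pair: 10 + 13 = 23.
The 24th integer has to be the second member of some pair, so 23 + 1 = 24.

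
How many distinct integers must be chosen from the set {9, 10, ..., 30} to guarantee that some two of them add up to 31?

A set avoiding the sum 31 can contain at most one of each pair {x, 31−x}, plus the 8 elements whose complement lies outside the range.
The integers 16, …, 30 (15 of them) are such a set: any two sum to at least 16+17 = 33 > 31.
Pigeonhole: any 16th integer completes one of the 7 pairs, so 16 choices force a sum of 31.

16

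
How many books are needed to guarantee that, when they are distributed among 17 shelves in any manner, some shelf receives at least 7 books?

103

With 102 books one could put exactly 6 in each of the 17 shelves, and no shelf would reach 7.
By pigeonhole, one more book must land in a shelf that already has 6, giving it 7.
So 17 × 6 + 1 = 103 books are required.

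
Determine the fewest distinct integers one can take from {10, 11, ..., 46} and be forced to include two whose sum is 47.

A set avoiding the sum 47 can contain at most one of each pair {x, 47−x}, plus the 9 elements whose complement lies outside the range.
The integers 24, …, 46 (23 of them) are such a set: any two sum to at least 24+25 = 49 > 47.
Any 24th integer completes one of the 14 pairs, so 24 choices force a sum of 47.

24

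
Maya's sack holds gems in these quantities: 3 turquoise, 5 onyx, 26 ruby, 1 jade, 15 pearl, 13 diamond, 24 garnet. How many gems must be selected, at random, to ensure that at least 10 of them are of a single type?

The 7 types are the holes; the gems drawn are the pigeons.
To avoid 10 of any one type, the worst case takes at most 9 of each type, or every gem of a type that has fewer than 9.
That gives 3 + 5 + 9 + 1 + 9 + 9 + 9 = 45 gems with no type reaching 10.
The next gem forces some type to 10, so 45 + 1 = 46.

46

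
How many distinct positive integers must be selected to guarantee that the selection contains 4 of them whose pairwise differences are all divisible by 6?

19

Integers whose pairwise differences are multiples of 6 are exactly those sharing a remainder mod 6. By the pigeonhole principle, the 6 residue classes mod 6 are the pigeonholes.
With 18 integers one could put 3 in each residue class and have no class reach 4.
The 19th integer pushes some class to 4, so 6·3 + 1 = 19.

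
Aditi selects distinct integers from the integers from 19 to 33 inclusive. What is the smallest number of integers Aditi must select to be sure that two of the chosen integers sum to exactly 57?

11

A set avoiding the sum 57 can contain at most one of each pair {x, 57−x}, plus the 5 elements whose complement lies outside the range.
The integers 19, …, 28 (10 of them) are such a set: any two sum to at least 19+20 = 39 and at most 27+28 = 55 < 57.
Pigeonhole: any 11th integer completes one of the 5 pairs, so 11 choices force a sum of 57.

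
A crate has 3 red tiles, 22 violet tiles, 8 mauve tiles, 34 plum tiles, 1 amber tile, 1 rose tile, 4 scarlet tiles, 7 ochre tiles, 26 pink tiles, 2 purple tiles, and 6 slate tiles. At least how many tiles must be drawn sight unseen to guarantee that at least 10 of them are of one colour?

An adversary could hand out at most 9 tiles per colour (8 colours run out sooner): 3 + 9 + 8 + 9 + 1 + 1 + 4 + 7 + 9 + 2 + 6 = 59 tiles and still no colour has 10.
One more tile lands in a colour already at 9, so 60 draws are enough and 59 are not.

60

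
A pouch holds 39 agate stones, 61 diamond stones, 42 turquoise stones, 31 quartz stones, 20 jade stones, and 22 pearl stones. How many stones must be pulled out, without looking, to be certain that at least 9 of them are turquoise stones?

182

In the worst case for collecting turquoise stones, every non-turquoise stone comes out first.
There are 39 + 61 + 31 + 20 + 22 = 173 non-turquoise stones altogether.
After those, each further stone must be turquoise, so 173 + 9 = 182 draws guarantee 9 turquoise stones.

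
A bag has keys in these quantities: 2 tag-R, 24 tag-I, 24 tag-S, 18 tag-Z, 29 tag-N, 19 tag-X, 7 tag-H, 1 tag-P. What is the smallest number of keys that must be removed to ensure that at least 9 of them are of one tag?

51

An adversary could hand out at most 8 keys per tag (tag-R, tag-H, tag-P run out sooner): 2 + 8 + 8 + 8 + 8 + 8 + 7 + 1 = 50 keys and still no tag has 9.
One more key lands in a tag already at 8, so 51 draws are enough and 50 are not.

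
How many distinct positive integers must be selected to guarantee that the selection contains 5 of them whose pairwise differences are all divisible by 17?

Integers whose pairwise differences are multiples of 17 are exactly those sharing a remainder mod 17. By pigeonhole, the 17 residue classes mod 17 are the pigeonholes.
With 68 integers one could put 4 in each residue class and have no class reach 5.
The 69th integer pushes some class to 5, so 17·4 + 1 = 69.

69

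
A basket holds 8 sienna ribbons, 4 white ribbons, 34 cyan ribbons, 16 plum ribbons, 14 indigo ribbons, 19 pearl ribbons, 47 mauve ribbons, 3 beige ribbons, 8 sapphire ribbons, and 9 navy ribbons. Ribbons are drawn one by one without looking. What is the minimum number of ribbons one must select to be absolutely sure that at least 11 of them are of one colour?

83

The 10 colours are the holes; the ribbons drawn are the pigeons.
To avoid 11 of any one colour, the worst case takes at most 10 of each colour, or every ribbon of a colour that has fewer than 10.
That gives 8 + 4 + 10 + 10 + 10 + 10 + 10 + 3 + 8 + 9 = 82 ribbons with no colour reaching 11.
The next ribbon forces some colour to 11, so 82 + 1 = 83.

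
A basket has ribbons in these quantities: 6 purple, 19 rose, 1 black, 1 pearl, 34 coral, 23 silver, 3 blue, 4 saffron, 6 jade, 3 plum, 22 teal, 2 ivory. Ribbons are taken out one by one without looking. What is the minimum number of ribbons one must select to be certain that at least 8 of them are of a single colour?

55

An adversary could hand out at most 7 ribbons per colour (8 colours run out sooner): 6 + 7 + 1 + 1 + 7 + 7 + 3 + 4 + 6 + 3 + 7 + 2 = 54 ribbons and still no colour has 8.
One more ribbon lands in a colour already at 7, so 55 draws are enough and 54 are not.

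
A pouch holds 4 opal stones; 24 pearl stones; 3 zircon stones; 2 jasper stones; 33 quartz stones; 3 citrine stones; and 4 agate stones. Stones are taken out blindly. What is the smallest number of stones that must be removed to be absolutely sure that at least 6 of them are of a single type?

An adversary could hand out at most 5 stones per type (5 types run out sooner): 4 + 5 + 3 + 2 + 5 + 3 + 4 = 26 stones and still no type has 6.
By the pigeonhole principle, one more stone lands in a type already at 5, so 27 draws are enough and 26 are not.

27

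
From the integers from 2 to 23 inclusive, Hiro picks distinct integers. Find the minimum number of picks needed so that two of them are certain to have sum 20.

15

Group the elements by complementary pair {x, 20−x}: {2,18}, {3,17}, {4,16}, …, giving 8 two-element pairs, the single value 10 (it cannot pair with itself since the integers are distinct), and 5 integers whose partner 20−x falls outside [2,23].
By pigeonhole, treating each of those 14 groups as a pigeonhole, one can pick one integer per group — 14 integers — with no two summing to 20.
The 15th integer lands in an occupied pair, forcing a sum of 20.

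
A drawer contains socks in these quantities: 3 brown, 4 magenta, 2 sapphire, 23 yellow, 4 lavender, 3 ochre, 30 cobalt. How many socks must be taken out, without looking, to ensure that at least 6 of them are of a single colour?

27

Pigeonhole: the 7 colours are the holes; the socks drawn are the pigeons.
To avoid 6 of any one colour, the worst case takes at most 5 of each colour, or every sock of a colour that has fewer than 5.
That gives 3 + 4 + 2 + 5 + 4 + 3 + 5 = 26 socks with no colour reaching 6.
The next sock forces some colour to 6, so 26 + 1 = 27.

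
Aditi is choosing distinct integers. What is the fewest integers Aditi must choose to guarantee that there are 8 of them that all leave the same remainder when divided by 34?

239

The 34 residue classes mod 34 are the pigeonholes.
With 238 integers one could put 7 in each residue class and have no class reach 8.
The 239th integer pushes some class to 8, so 34·7 + 1 = 239.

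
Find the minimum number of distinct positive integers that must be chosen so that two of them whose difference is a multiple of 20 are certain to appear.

Integers whose pairwise differences are multiples of 20 are exactly those sharing a remainder mod 20. By the pigeonhole principle, the 20 residue classes mod 20 are the pigeonholes.
With 20 integers one could put 1 in each residue class and have no class reach 2.
The 21st integer pushes some class to 2, so 20·1 + 1 = 21.

21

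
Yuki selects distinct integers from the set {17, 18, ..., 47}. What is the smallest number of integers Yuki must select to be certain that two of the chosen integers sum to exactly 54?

Two chosen integers sum to 54 exactly when both halves of some pair {x, 54−x} with 17 ≤ x ≤ 54−x ≤ 37 are chosen — 10 such pairs.
The remaining 11 elements (those with no distinct partner in range) can never complete a 54-sum, so the worst case takes all of them and one from each pair: 11 + 10 = 21.
The 22nd integer has to be the second member of some pair, so 21 + 1 = 22.

22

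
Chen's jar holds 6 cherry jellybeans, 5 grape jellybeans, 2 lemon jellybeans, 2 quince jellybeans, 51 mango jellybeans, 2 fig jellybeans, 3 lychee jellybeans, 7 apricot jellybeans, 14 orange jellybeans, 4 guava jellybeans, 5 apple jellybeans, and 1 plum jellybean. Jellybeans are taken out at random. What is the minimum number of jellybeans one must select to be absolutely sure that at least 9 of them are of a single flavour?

54

The 12 flavours are the holes; the jellybeans drawn are the pigeons.
To avoid 9 of any one flavour, the worst case takes at most 8 of each flavour, or every jellybean of a flavour that has fewer than 8.
That gives 6 + 5 + 2 + 2 + 8 + 2 + 3 + 7 + 8 + 4 + 5 + 1 = 53 jellybeans with no flavour reaching 9.
The next jellybean forces some flavour to 9, so 53 + 1 = 54.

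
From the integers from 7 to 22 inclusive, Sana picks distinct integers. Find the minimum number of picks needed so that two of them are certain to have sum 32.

Two chosen integers sum to 32 exactly when both halves of some pair {x, 32−x} with 10 ≤ x ≤ 32−x ≤ 22 are chosen — 6 such pairs.
The remaining 4 elements (those with no distinct partner in range) can never complete a 32-sum, so the worst case takes all of them and one from each pair: 4 + 6 = 10.
Pigeonhole: the 11th integer has to be the second member of some pair, so 10 + 1 = 11.

11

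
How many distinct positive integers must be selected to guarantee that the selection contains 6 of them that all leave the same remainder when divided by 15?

By pigeonhole, the 15 residue classes mod 15 are the pigeonholes.
With 75 integers one could put 5 in each residue class and have no class reach 6.
The 76th integer pushes some class to 6, so 15·5 + 1 = 76.

76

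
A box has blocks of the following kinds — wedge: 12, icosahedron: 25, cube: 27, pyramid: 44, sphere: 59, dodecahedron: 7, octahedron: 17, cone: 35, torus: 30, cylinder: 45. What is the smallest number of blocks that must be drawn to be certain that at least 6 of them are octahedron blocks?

In the worst case for collecting octahedron blocks, every non-octahedron block comes out first.
There are 12 + 25 + 27 + 44 + 59 + 7 + 35 + 30 + 45 = 284 non-octahedron blocks altogether.
After those, each further block must be octahedron, so 284 + 6 = 290 draws guarantee 6 octahedron blocks.

290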